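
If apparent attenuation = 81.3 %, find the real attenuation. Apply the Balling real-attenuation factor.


RA = AA · 0.8192
RA = 81.3 · 0.8192

66.6010 %


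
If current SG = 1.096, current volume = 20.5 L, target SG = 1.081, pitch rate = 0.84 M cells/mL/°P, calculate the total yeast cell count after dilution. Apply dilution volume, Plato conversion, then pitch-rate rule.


V_w = V·((SG_c−1)/(SG_t−1)−1);  °P = 259 − 259/SG_t;  cells = rate·(V+V_w)·°P
V_w = 20.5·((1.096−1)/(1.081−1)−1) = 3.7963
V_final = 20.5 + 3.7963 = 24.2963
°P = 259 − 259/1.081 = 19.4070
cells = 0.84·24.2963·19.4070

396.0759 billion cells


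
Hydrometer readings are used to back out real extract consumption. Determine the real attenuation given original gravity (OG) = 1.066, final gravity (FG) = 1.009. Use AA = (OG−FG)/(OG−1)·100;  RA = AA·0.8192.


AA = (1.066 − 1.009)/(1.066 − 1)·100 = 86.3636
RA = 86.3636·0.8192

70.7491 %


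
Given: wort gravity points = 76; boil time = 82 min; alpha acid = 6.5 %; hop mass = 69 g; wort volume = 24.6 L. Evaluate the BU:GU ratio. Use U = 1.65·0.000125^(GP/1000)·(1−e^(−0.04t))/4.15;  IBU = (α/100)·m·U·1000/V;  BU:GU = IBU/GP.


U = 1.65·0.000125^(76/1000)·(1−e^(−0.04·82))/4.15 = 0.1933
IBU = (6.5/100)·69·0.1933·1000/24.6 = 35.2348
BU:GU = 35.2348/76

0.4636


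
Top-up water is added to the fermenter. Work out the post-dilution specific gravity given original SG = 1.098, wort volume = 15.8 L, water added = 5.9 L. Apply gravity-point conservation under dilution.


SG_new = 1 + (SG_old − 1)·V_old/(V_old + V_water)
pts = (1.098 − 1)·1000·15.8/(15.8 + 5.9) = 71.3548
SG_new = 1 + 71.3548/1000

1.0714


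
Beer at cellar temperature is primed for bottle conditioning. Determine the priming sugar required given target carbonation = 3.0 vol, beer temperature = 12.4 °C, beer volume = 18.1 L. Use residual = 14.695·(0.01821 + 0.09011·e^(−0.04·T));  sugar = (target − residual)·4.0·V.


residual = 14.695·(0.01821 + 0.09011·e^(−0.04·12.4)) = 1.0740
sugar = (3.0 − 1.0740)·4.0·18.1

139.4451 g


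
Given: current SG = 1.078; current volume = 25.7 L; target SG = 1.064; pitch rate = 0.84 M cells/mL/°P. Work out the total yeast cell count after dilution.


V_w = V·((SG_c−1)/(SG_t−1)−1);  °P = 259 − 259/SG_t;  cells = rate·(V+V_w)·°P
V_w = 25.7·((1.078−1)/(1.064−1)−1) = 5.6219
V_final = 25.7 + 5.6219 = 31.3219
°P = 259 − 259/1.064 = 15.5789
cells = 0.84·31.3219·15.5789

409.8879 billion cells


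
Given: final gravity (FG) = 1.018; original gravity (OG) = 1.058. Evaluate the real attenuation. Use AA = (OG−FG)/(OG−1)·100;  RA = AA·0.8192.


AA = (1.058 − 1.018)/(1.058 − 1)·100 = 68.9655
RA = 68.9655·0.8192

56.4966 %


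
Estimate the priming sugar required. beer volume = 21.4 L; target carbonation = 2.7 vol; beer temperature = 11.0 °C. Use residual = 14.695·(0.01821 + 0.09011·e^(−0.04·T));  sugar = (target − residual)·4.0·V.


residual = 14.695·(0.01821 + 0.09011·e^(−0.04·11.0)) = 1.1204
sugar = (2.7 − 1.1204)·4.0·21.4

135.2131 g


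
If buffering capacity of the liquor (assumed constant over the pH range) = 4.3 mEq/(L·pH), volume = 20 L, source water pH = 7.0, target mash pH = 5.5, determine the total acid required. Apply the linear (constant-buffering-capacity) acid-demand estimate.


acid = buffering capacity · (pH_source − pH_target) · V
acid = 4.3 · (7.0 − 5.5) · 20

129.0000 mEq


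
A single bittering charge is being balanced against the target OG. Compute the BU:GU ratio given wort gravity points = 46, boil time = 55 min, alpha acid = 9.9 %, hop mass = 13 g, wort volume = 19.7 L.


U = 1.65·0.000125^(GP/1000)·(1−e^(−0.04t))/4.15;  IBU = (α/100)·m·U·1000/V;  BU:GU = IBU/GP
U = 1.65·0.000125^(46/1000)·(1−e^(−0.04·55))/4.15 = 0.2338
IBU = (9.9/100)·13·0.2338·1000/19.7 = 15.2758
BU:GU = 15.2758/46

0.3321


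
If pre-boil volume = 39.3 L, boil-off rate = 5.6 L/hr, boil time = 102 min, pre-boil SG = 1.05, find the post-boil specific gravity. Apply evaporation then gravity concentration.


V_post = V_pre − rate·(t/60);  SG_post = 1 + (SG_pre−1)·V_pre/V_post
V_post = 39.3 − 5.6·(102/60) = 29.7800
SG_post = 1 + (1.05 − 1)·39.3/29.7800

1.0660


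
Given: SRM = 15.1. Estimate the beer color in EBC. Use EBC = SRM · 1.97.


EBC = 15.1 · 1.97

29.7470 EBC


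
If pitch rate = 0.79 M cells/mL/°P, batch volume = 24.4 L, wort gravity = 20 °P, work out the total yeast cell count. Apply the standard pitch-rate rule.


cells (billions) = rate · V_L · °P
cells = 0.79 · 24.4 · 20

385.5200 billion cells


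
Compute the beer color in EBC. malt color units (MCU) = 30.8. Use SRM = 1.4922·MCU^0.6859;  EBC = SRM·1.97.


SRM = 1.4922·30.8^0.6859 = 15.6612
EBC = 15.6612·1.97

30.8525 EBC


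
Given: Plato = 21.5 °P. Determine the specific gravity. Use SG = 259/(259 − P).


SG = 259/(259 − 21.5)

1.0905


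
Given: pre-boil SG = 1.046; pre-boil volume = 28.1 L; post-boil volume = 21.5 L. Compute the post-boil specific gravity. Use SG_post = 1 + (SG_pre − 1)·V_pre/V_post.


pts_pre = (1.046 − 1)·1000 = 46.0000
pts_post = 46.0000·28.1/21.5 = 60.1209
SG_post = 1 + 60.1209/1000

1.0601


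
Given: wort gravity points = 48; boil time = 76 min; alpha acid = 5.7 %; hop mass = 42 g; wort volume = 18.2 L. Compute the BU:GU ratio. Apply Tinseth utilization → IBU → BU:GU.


U = 1.65·0.000125^(GP/1000)·(1−e^(−0.04t))/4.15;  IBU = (α/100)·m·U·1000/V;  BU:GU = IBU/GP
U = 1.65·0.000125^(48/1000)·(1−e^(−0.04·76))/4.15 = 0.2459
IBU = (5.7/100)·42·0.2459·1000/18.2 = 32.3484
BU:GU = 32.3484/48

0.6739


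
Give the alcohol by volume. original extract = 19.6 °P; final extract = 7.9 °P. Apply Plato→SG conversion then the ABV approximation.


SG = 259/(259 − P);  ABV = (OG − FG)·131.25
OG = 259/(259 − 19.6) = 1.0819
FG = 259/(259 − 7.9) = 1.0315
ABV = (1.0819 − 1.0315)·131.25

6.6163 % ABV


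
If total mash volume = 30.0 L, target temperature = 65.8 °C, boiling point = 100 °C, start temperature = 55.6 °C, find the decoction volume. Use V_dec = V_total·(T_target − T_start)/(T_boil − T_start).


V_dec = 30.0·(65.8 − 55.6)/(100 − 55.6)

6.8919 L


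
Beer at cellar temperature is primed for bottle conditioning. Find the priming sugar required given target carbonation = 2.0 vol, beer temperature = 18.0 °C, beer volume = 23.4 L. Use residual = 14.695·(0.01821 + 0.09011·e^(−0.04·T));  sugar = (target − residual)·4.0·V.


residual = 14.695·(0.01821 + 0.09011·e^(−0.04·18.0)) = 0.9121
sugar = (2.0 − 0.9121)·4.0·23.4

101.8240 g


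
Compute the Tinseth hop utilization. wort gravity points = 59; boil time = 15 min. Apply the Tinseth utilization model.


U = 1.65·0.000125^(GP/1000) · (1 − e^(−0.04·t))/4.15
bigness = 1.65·0.000125^(59/1000) = 0.9710
boil_factor = (1 − e^(−0.04·15))/4.15 = 0.1087
U = 0.9710 · 0.1087

0.1056


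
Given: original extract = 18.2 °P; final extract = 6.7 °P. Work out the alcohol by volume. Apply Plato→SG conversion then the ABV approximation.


SG = 259/(259 − P);  ABV = (OG − FG)·131.25
OG = 259/(259 − 18.2) = 1.0756
FG = 259/(259 − 6.7) = 1.0266
ABV = (1.0756 − 1.0266)·131.25

6.4346 % ABV


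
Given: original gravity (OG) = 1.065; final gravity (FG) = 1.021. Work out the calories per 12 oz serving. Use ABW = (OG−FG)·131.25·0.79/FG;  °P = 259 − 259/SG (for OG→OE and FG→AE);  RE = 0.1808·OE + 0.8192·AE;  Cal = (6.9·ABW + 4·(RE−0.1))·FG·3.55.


ABW = (1.065 − 1.021)·131.25·0.79/1.021 = 4.4684
OE = 259 − 259/1.065 = 15.8075 °P
AE = 259 − 259/1.021 = 5.3271 °P
RE = 0.1808·15.8075 + 0.8192·5.3271 = 7.2220 °P
Cal = (6.9·4.4684 + 4·(7.2220−0.1))·1.021·3.55

215.0083 kcal


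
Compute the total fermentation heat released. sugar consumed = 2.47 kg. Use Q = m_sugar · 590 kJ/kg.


Q = 2.47 · 590

1457.3000 kJ


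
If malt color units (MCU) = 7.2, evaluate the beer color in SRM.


SRM = 1.4922 · MCU^0.6859
SRM = 1.4922 · 7.2^0.6859

5.7792 SRM


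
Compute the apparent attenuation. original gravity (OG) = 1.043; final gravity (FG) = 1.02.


AA = (OG − FG)/(OG − 1) · 100
AA = (1.043 − 1.02)/(1.043 − 1) · 100

53.4884 %


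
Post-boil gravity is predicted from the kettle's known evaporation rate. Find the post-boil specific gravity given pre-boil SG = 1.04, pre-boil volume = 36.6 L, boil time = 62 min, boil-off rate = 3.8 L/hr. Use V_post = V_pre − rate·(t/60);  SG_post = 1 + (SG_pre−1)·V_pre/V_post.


V_post = 36.6 − 3.8·(62/60) = 32.6733
SG_post = 1 + (1.04 − 1)·36.6/32.6733

1.0448


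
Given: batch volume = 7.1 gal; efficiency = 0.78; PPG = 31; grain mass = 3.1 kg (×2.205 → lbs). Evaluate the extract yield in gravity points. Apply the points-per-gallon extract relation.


points = lbs × PPG × eff / vol
lbs = 3.1 × 2.205 = 6.8355
points = 6.8355 × 31 × 0.78 / 7.1

23.2792 points


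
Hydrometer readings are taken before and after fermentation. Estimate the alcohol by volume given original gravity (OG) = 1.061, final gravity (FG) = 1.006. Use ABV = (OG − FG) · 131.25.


ABV = (1.061 − 1.006) · 131.25

7.2187 % ABV


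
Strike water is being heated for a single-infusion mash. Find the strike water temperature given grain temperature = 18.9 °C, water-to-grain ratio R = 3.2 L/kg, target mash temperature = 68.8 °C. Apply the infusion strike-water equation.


T_strike = (0.41/R)·(T_mash − T_grain) + T_mash
T_strike = (0.41/3.2)·(68.8 − 18.9) + 68.8

75.1934 °C


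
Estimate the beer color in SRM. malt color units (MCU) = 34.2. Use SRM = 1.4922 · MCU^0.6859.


SRM = 1.4922 · 34.2^0.6859

16.8273 SRM


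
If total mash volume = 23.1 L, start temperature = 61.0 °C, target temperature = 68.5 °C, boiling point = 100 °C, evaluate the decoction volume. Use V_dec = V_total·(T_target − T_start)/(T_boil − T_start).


V_dec = 23.1·(68.5 − 61.0)/(100 − 61.0)

4.4423 L


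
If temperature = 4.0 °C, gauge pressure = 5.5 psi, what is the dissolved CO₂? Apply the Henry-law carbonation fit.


vols = (P + 14.695)·(0.01821 + 0.09011·e^(−0.04·T))
vols = (5.5 + 14.695)·(0.01821 + 0.09011·e^(−0.04·4.0))

1.9185 volumes


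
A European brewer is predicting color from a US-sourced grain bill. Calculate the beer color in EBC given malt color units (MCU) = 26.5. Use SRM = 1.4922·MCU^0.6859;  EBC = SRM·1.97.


SRM = 1.4922·26.5^0.6859 = 14.1264
EBC = 14.1264·1.97

27.8290 EBC


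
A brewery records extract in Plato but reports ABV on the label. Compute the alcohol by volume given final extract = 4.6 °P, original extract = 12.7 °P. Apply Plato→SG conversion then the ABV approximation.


SG = 259/(259 − P);  ABV = (OG − FG)·131.25
OG = 259/(259 − 12.7) = 1.0516
FG = 259/(259 − 4.6) = 1.0181
ABV = (1.0516 − 1.0181)·131.25

4.3944 % ABV


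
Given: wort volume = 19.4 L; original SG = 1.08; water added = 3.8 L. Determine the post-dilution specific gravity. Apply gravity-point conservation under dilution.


SG_new = 1 + (SG_old − 1)·V_old/(V_old + V_water)
pts = (1.08 − 1)·1000·19.4/(19.4 + 3.8) = 66.8966
SG_new = 1 + 66.8966/1000

1.0669


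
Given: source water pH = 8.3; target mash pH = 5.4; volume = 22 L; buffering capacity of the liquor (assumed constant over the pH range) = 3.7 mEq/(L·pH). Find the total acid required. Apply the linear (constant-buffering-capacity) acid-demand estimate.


acid = buffering capacity · (pH_source − pH_target) · V
acid = 3.7 · (8.3 − 5.4) · 22

236.0600 mEq


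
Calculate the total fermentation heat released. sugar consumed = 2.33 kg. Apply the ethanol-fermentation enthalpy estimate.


Q = m_sugar · 590 kJ/kg
Q = 2.33 · 590

1374.7000 kJ


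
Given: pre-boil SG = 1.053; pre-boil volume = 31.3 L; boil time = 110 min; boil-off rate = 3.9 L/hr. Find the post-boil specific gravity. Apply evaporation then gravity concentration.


V_post = V_pre − rate·(t/60);  SG_post = 1 + (SG_pre−1)·V_pre/V_post
V_post = 31.3 − 3.9·(110/60) = 24.1500
SG_post = 1 + (1.053 − 1)·31.3/24.1500

1.0687


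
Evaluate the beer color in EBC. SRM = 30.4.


EBC = SRM · 1.97
EBC = 30.4 · 1.97

59.8880 EBC


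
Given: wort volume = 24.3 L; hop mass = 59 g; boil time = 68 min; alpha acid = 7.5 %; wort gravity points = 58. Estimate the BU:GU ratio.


U = 1.65·0.000125^(GP/1000)·(1−e^(−0.04t))/4.15;  IBU = (α/100)·m·U·1000/V;  BU:GU = IBU/GP
U = 1.65·0.000125^(58/1000)·(1−e^(−0.04·68))/4.15 = 0.2205
IBU = (7.5/100)·59·0.2205·1000/24.3 = 40.1577
BU:GU = 40.1577/58

0.6924


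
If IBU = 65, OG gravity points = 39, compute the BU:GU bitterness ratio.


BU:GU = IBU / OG_points
BU:GU = 65 / 39

1.6667


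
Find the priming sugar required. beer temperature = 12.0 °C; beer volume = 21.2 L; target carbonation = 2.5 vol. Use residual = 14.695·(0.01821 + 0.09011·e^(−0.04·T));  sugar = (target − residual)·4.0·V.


residual = 14.695·(0.01821 + 0.09011·e^(−0.04·12.0)) = 1.0870
sugar = (2.5 − 1.0870)·4.0·21.2

119.8251 g


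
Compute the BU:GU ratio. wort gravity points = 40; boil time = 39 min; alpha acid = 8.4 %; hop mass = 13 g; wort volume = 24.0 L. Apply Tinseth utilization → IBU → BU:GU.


U = 1.65·0.000125^(GP/1000)·(1−e^(−0.04t))/4.15;  IBU = (α/100)·m·U·1000/V;  BU:GU = IBU/GP
U = 1.65·0.000125^(40/1000)·(1−e^(−0.04·39))/4.15 = 0.2192
IBU = (8.4/100)·13·0.2192·1000/24.0 = 9.9742
BU:GU = 9.9742/40

0.2494


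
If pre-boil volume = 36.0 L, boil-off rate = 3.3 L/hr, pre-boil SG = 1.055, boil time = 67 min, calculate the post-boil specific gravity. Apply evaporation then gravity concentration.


V_post = V_pre − rate·(t/60);  SG_post = 1 + (SG_pre−1)·V_pre/V_post
V_post = 36.0 − 3.3·(67/60) = 32.3150
SG_post = 1 + (1.055 − 1)·36.0/32.3150

1.0613


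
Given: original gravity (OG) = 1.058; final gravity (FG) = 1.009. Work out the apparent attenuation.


AA = (OG − FG)/(OG − 1) · 100
AA = (1.058 − 1.009)/(1.058 − 1) · 100

84.4828 %


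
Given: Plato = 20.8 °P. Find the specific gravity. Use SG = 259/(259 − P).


SG = 259/(259 − 20.8)

1.0873


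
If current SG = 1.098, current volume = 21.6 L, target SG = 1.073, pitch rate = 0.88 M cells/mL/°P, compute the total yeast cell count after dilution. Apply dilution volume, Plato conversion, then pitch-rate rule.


V_w = V·((SG_c−1)/(SG_t−1)−1);  °P = 259 − 259/SG_t;  cells = rate·(V+V_w)·°P
V_w = 21.6·((1.098−1)/(1.073−1)−1) = 7.3973
V_final = 21.6 + 7.3973 = 28.9973
°P = 259 − 259/1.073 = 17.6207
cells = 0.88·28.9973·17.6207

449.6375 billion cells


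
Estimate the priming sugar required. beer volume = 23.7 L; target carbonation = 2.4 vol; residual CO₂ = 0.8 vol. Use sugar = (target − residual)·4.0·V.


sugar = (2.4 − 0.8)·4.0·23.7

151.6800 g


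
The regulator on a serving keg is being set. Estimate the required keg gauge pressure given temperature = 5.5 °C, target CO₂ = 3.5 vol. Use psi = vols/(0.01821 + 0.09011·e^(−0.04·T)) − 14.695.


psi = 3.5/(0.01821 + 0.09011·e^(−0.04·5.5)) − 14.695

23.9684 psi


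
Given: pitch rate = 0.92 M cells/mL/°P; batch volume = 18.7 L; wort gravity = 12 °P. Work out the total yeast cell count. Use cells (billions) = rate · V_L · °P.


cells = 0.92 · 18.7 · 12

206.4480 billion cells


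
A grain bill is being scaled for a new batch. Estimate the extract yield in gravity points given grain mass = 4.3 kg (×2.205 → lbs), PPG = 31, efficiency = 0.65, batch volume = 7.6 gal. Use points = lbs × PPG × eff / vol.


lbs = 4.3 × 2.205 = 9.4815
points = 9.4815 × 31 × 0.65 / 7.6

25.1385 points


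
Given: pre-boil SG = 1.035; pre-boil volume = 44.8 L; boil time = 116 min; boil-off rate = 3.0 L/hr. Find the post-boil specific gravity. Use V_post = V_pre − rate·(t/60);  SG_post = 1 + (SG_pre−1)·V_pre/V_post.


V_post = 44.8 − 3.0·(116/60) = 39.0000
SG_post = 1 + (1.035 − 1)·44.8/39.0000

1.0402


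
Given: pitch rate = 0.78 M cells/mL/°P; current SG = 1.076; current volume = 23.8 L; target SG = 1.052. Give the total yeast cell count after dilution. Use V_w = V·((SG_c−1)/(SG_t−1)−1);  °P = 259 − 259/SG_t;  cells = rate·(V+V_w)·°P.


V_w = 23.8·((1.076−1)/(1.052−1)−1) = 10.9846
V_final = 23.8 + 10.9846 = 34.7846
°P = 259 − 259/1.052 = 12.8023
cells = 0.78·34.7846·12.8023

347.3515 billion cells


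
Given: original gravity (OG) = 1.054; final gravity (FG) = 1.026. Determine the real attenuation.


AA = (OG−FG)/(OG−1)·100;  RA = AA·0.8192
AA = (1.054 − 1.026)/(1.054 − 1)·100 = 51.8519
RA = 51.8519·0.8192

42.4770 %


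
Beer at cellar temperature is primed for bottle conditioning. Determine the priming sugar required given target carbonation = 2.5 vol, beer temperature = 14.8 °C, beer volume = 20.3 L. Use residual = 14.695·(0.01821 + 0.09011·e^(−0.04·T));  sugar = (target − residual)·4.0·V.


residual = 14.695·(0.01821 + 0.09011·e^(−0.04·14.8)) = 1.0002
sugar = (2.5 − 1.0002)·4.0·20.3

121.7877 g


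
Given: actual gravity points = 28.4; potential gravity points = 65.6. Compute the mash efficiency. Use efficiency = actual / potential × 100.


efficiency = 28.4 / 65.6 × 100

43.2927 %


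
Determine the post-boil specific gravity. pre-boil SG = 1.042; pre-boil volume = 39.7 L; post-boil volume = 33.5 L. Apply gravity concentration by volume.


SG_post = 1 + (SG_pre − 1)·V_pre/V_post
pts_pre = (1.042 − 1)·1000 = 42.0000
pts_post = 42.0000·39.7/33.5 = 49.7731
SG_post = 1 + 49.7731/1000

1.0498


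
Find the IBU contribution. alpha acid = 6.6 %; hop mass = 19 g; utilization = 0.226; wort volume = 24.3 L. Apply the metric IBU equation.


IBU = (α/100)·mass·U·1000 / V
IBU = (6.6/100)·19·0.226·1000 / 24.3

11.6627 IBU


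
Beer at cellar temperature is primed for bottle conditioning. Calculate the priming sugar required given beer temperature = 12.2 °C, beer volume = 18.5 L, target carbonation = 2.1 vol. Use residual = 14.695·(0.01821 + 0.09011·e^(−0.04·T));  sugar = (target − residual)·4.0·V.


residual = 14.695·(0.01821 + 0.09011·e^(−0.04·12.2)) = 1.0804
sugar = (2.1 − 1.0804)·4.0·18.5

75.4475 g


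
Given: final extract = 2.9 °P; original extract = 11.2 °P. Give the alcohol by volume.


SG = 259/(259 − P);  ABV = (OG − FG)·131.25
OG = 259/(259 − 11.2) = 1.0452
FG = 259/(259 − 2.9) = 1.0113
ABV = (1.0452 − 1.0113)·131.25

4.4460 % ABV


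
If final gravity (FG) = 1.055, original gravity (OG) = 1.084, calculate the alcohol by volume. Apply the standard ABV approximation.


ABV = (OG − FG) · 131.25
ABV = (1.084 − 1.055) · 131.25

3.8063 % ABV


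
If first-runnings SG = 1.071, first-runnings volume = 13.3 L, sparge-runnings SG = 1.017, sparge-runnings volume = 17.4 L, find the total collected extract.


total = Σ (SG_i − 1)·1000·V_i
first = (1.071 − 1)·1000·13.3 = 944.3000
sparge = (1.017 − 1)·1000·17.4 = 295.8000
total = 944.3000 + 295.8000

1240.1000 gravity·L


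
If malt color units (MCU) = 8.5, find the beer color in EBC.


SRM = 1.4922·MCU^0.6859;  EBC = SRM·1.97
SRM = 1.4922·8.5^0.6859 = 6.4761
EBC = 6.4761·1.97

12.7580 EBC


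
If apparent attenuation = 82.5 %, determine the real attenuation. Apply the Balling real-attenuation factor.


RA = AA · 0.8192
RA = 82.5 · 0.8192

67.5840 %


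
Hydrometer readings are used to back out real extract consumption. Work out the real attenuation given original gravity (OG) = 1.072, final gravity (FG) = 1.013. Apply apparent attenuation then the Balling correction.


AA = (OG−FG)/(OG−1)·100;  RA = AA·0.8192
AA = (1.072 − 1.013)/(1.072 − 1)·100 = 81.9444
RA = 81.9444·0.8192

67.1289 %


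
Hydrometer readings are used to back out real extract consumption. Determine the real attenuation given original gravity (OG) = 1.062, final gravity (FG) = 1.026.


AA = (OG−FG)/(OG−1)·100;  RA = AA·0.8192
AA = (1.062 − 1.026)/(1.062 − 1)·100 = 58.0645
RA = 58.0645·0.8192

47.5665 %


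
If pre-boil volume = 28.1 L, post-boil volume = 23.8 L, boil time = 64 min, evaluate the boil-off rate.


rate = (V_pre − V_post) / (t_min/60)
rate = (28.1 − 23.8) / (64/60)

4.0313 L/hr


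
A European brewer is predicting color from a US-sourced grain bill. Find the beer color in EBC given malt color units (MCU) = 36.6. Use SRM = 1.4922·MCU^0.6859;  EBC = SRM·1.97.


SRM = 1.4922·36.6^0.6859 = 17.6286
EBC = 17.6286·1.97

34.7284 EBC


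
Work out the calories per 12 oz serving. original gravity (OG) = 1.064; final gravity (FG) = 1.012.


ABW = (OG−FG)·131.25·0.79/FG;  °P = 259 − 259/SG (for OG→OE and FG→AE);  RE = 0.1808·OE + 0.8192·AE;  Cal = (6.9·ABW + 4·(RE−0.1))·FG·3.55
ABW = (1.064 − 1.012)·131.25·0.79/1.012 = 5.3278
OE = 259 − 259/1.064 = 15.5789 °P
AE = 259 − 259/1.012 = 3.0711 °P
RE = 0.1808·15.5789 + 0.8192·3.0711 = 5.3326 °P
Cal = (6.9·5.3278 + 4·(5.3326−0.1))·1.012·3.55

207.2648 kcal


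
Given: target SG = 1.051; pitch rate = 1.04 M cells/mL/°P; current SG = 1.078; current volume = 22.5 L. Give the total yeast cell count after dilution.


V_w = V·((SG_c−1)/(SG_t−1)−1);  °P = 259 − 259/SG_t;  cells = rate·(V+V_w)·°P
V_w = 22.5·((1.078−1)/(1.051−1)−1) = 11.9118
V_final = 22.5 + 11.9118 = 34.4118
°P = 259 − 259/1.051 = 12.5680
cells = 1.04·34.4118·12.5680

449.7876 billion cells


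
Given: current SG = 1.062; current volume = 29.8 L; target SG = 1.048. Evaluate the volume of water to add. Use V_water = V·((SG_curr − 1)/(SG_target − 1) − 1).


V_water = 29.8·((1.062 − 1)/(1.048 − 1) − 1)

8.6917 L


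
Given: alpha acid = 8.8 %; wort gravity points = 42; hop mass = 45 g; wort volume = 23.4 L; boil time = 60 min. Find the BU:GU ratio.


U = 1.65·0.000125^(GP/1000)·(1−e^(−0.04t))/4.15;  IBU = (α/100)·m·U·1000/V;  BU:GU = IBU/GP
U = 1.65·0.000125^(42/1000)·(1−e^(−0.04·60))/4.15 = 0.2479
IBU = (8.8/100)·45·0.2479·1000/23.4 = 41.9454
BU:GU = 41.9454/42

0.9987


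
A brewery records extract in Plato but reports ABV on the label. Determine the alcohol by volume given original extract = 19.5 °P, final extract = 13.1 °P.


SG = 259/(259 − P);  ABV = (OG − FG)·131.25
OG = 259/(259 − 19.5) = 1.0814
FG = 259/(259 − 13.1) = 1.0533
ABV = (1.0814 − 1.0533)·131.25

3.6942 % ABV


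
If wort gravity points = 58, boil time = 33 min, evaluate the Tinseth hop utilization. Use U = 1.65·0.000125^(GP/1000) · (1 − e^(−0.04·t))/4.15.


bigness = 1.65·0.000125^(58/1000) = 0.9797
boil_factor = (1 − e^(−0.04·33))/4.15 = 0.1766
U = 0.9797 · 0.1766

0.1730


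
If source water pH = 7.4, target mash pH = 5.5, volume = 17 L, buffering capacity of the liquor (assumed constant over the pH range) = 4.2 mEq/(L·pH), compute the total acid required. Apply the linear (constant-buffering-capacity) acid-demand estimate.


acid = buffering capacity · (pH_source − pH_target) · V
acid = 4.2 · (7.4 − 5.5) · 17

135.6600 mEq


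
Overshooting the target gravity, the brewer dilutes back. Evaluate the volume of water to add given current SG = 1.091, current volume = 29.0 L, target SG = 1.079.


V_water = V·((SG_curr − 1)/(SG_target − 1) − 1)
V_water = 29.0·((1.091 − 1)/(1.079 − 1) − 1)

4.4051 L


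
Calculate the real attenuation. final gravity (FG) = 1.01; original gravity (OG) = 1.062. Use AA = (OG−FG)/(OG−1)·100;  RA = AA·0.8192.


AA = (1.062 − 1.01)/(1.062 − 1)·100 = 83.8710
RA = 83.8710·0.8192

68.7071 %


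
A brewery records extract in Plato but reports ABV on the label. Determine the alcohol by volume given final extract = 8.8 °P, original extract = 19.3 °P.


SG = 259/(259 − P);  ABV = (OG − FG)·131.25
OG = 259/(259 − 19.3) = 1.0805
FG = 259/(259 − 8.8) = 1.0352
ABV = (1.0805 − 1.0352)·131.25

5.9516 % ABV


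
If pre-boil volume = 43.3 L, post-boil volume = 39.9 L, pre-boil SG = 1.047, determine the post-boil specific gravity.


SG_post = 1 + (SG_pre − 1)·V_pre/V_post
pts_pre = (1.047 − 1)·1000 = 47.0000
pts_post = 47.0000·43.3/39.9 = 51.0050
SG_post = 1 + 51.0050/1000

1.0510


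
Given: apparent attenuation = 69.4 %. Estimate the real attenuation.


RA = AA · 0.8192
RA = 69.4 · 0.8192

56.8525 %


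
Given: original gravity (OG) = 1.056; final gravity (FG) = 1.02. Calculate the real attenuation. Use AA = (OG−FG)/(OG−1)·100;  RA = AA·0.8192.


AA = (1.056 − 1.02)/(1.056 − 1)·100 = 64.2857
RA = 64.2857·0.8192

52.6629 %


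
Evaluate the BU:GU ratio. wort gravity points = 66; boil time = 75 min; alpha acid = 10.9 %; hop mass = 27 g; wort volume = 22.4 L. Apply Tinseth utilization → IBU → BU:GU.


U = 1.65·0.000125^(GP/1000)·(1−e^(−0.04t))/4.15;  IBU = (α/100)·m·U·1000/V;  BU:GU = IBU/GP
U = 1.65·0.000125^(66/1000)·(1−e^(−0.04·75))/4.15 = 0.2088
IBU = (10.9/100)·27·0.2088·1000/22.4 = 27.4281
BU:GU = 27.4281/66

0.4156


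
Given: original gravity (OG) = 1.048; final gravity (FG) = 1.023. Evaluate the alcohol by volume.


ABV = (OG − FG) · 131.25
ABV = (1.048 − 1.023) · 131.25

3.2813 % ABV


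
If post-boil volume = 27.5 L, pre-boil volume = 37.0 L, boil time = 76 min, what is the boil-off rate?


rate = (V_pre − V_post) / (t_min/60)
rate = (37.0 − 27.5) / (76/60)

7.5000 L/hr


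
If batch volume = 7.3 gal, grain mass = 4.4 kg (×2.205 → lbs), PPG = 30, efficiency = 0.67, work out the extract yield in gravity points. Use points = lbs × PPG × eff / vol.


lbs = 4.4 × 2.205 = 9.7020
points = 9.7020 × 30 × 0.67 / 7.3

26.7137 points


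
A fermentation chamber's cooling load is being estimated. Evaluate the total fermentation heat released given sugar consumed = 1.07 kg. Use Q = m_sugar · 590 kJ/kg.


Q = 1.07 · 590

631.3000 kJ


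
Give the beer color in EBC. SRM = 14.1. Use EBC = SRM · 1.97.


EBC = 14.1 · 1.97

27.7770 EBC


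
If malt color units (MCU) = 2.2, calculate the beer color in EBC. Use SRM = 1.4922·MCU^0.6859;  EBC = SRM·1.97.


SRM = 1.4922·2.2^0.6859 = 2.5627
EBC = 2.5627·1.97

5.0485 EBC


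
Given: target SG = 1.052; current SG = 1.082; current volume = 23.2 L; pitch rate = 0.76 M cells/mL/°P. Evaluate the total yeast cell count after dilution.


V_w = V·((SG_c−1)/(SG_t−1)−1);  °P = 259 − 259/SG_t;  cells = rate·(V+V_w)·°P
V_w = 23.2·((1.082−1)/(1.052−1)−1) = 13.3846
V_final = 23.2 + 13.3846 = 36.5846
°P = 259 − 259/1.052 = 12.8023
cells = 0.76·36.5846·12.8023

355.9586 billion cells


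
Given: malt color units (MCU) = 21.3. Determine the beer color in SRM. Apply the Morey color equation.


SRM = 1.4922 · MCU^0.6859
SRM = 1.4922 · 21.3^0.6859

12.1608 SRM


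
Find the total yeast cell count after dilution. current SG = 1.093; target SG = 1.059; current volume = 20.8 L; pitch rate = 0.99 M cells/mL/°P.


V_w = V·((SG_c−1)/(SG_t−1)−1);  °P = 259 − 259/SG_t;  cells = rate·(V+V_w)·°P
V_w = 20.8·((1.093−1)/(1.059−1)−1) = 11.9864
V_final = 20.8 + 11.9864 = 32.7864
°P = 259 − 259/1.059 = 14.4297
cells = 0.99·32.7864·14.4297

468.3659 billion cells


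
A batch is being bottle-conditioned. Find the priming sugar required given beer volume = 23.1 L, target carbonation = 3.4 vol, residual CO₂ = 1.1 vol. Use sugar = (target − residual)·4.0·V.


sugar = (3.4 − 1.1)·4.0·23.1

212.5200 g


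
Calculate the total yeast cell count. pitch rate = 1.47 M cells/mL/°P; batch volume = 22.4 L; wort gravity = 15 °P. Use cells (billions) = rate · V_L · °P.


cells = 1.47 · 22.4 · 15

493.9200 billion cells


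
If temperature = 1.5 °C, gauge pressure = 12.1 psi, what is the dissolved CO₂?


vols = (P + 14.695)·(0.01821 + 0.09011·e^(−0.04·T))
vols = (12.1 + 14.695)·(0.01821 + 0.09011·e^(−0.04·1.5))

2.7618 volumes


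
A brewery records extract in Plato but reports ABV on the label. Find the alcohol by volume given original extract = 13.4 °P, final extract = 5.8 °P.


SG = 259/(259 − P);  ABV = (OG − FG)·131.25
OG = 259/(259 − 13.4) = 1.0546
FG = 259/(259 − 5.8) = 1.0229
ABV = (1.0546 − 1.0229)·131.25

4.1545 % ABV


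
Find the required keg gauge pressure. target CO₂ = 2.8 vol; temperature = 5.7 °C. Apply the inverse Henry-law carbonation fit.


psi = vols/(0.01821 + 0.09011·e^(−0.04·T)) − 14.695
psi = 2.8/(0.01821 + 0.09011·e^(−0.04·5.7)) − 14.695

16.4338 psi


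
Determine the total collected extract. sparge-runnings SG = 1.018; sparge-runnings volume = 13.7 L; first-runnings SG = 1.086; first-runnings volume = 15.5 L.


total = Σ (SG_i − 1)·1000·V_i
first = (1.086 − 1)·1000·15.5 = 1333.0000
sparge = (1.018 − 1)·1000·13.7 = 246.6000
total = 1333.0000 + 246.6000

1579.6000 gravity·L


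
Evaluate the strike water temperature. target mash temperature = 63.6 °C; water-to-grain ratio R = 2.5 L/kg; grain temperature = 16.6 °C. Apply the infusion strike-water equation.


T_strike = (0.41/R)·(T_mash − T_grain) + T_mash
T_strike = (0.41/2.5)·(63.6 − 16.6) + 63.6

71.3080 °C


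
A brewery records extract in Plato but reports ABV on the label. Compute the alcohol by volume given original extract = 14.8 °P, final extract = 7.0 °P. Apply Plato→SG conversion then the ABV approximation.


SG = 259/(259 − P);  ABV = (OG − FG)·131.25
OG = 259/(259 − 14.8) = 1.0606
FG = 259/(259 − 7.0) = 1.0278
ABV = (1.0606 − 1.0278)·131.25

4.3087 % ABV


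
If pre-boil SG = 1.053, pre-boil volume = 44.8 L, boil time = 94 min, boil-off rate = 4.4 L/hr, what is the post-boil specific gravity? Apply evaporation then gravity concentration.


V_post = V_pre − rate·(t/60);  SG_post = 1 + (SG_pre−1)·V_pre/V_post
V_post = 44.8 − 4.4·(94/60) = 37.9067
SG_post = 1 + (1.053 − 1)·44.8/37.9067

1.0626


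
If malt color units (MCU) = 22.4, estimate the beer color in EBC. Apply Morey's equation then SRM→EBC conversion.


SRM = 1.4922·MCU^0.6859;  EBC = SRM·1.97
SRM = 1.4922·22.4^0.6859 = 12.5882
EBC = 12.5882·1.97

24.7987 EBC


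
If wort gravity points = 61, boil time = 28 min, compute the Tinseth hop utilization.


U = 1.65·0.000125^(GP/1000) · (1 − e^(−0.04·t))/4.15
bigness = 1.65·0.000125^(61/1000) = 0.9537
boil_factor = (1 − e^(−0.04·28))/4.15 = 0.1623
U = 0.9537 · 0.1623

0.1548


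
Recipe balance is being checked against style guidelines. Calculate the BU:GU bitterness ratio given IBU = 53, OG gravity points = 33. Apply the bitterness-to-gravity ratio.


BU:GU = IBU / OG_points
BU:GU = 53 / 33

1.6061


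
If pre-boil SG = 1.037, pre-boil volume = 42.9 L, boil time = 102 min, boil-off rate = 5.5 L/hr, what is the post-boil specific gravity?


V_post = V_pre − rate·(t/60);  SG_post = 1 + (SG_pre−1)·V_pre/V_post
V_post = 42.9 − 5.5·(102/60) = 33.5500
SG_post = 1 + (1.037 − 1)·42.9/33.5500

1.0473


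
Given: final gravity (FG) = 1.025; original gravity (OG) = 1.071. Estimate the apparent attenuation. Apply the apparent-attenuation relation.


AA = (OG − FG)/(OG − 1) · 100
AA = (1.071 − 1.025)/(1.071 − 1) · 100

64.7887 %


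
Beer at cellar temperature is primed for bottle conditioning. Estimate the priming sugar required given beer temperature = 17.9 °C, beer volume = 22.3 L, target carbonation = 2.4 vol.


residual = 14.695·(0.01821 + 0.09011·e^(−0.04·T));  sugar = (target − residual)·4.0·V
residual = 14.695·(0.01821 + 0.09011·e^(−0.04·17.9)) = 0.9147
sugar = (2.4 − 0.9147)·4.0·22.3

132.4870 g


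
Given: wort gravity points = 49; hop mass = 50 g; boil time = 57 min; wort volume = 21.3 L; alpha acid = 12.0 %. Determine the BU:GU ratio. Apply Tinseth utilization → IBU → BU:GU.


U = 1.65·0.000125^(GP/1000)·(1−e^(−0.04t))/4.15;  IBU = (α/100)·m·U·1000/V;  BU:GU = IBU/GP
U = 1.65·0.000125^(49/1000)·(1−e^(−0.04·57))/4.15 = 0.2298
IBU = (12.0/100)·50·0.2298·1000/21.3 = 64.7284
BU:GU = 64.7284/49

1.3210


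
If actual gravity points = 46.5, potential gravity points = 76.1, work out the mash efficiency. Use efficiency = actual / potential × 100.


efficiency = 46.5 / 76.1 × 100

61.1038 %


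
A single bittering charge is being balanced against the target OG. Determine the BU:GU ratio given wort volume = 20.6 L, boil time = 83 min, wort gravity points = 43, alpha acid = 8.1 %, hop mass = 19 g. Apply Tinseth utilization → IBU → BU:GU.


U = 1.65·0.000125^(GP/1000)·(1−e^(−0.04t))/4.15;  IBU = (α/100)·m·U·1000/V;  BU:GU = IBU/GP
U = 1.65·0.000125^(43/1000)·(1−e^(−0.04·83))/4.15 = 0.2604
IBU = (8.1/100)·19·0.2604·1000/20.6 = 19.4528
BU:GU = 19.4528/43

0.4524


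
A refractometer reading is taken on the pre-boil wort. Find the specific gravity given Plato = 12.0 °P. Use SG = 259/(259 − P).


SG = 259/(259 − 12.0)

1.0486


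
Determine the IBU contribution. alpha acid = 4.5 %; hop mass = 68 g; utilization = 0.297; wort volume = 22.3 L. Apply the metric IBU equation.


IBU = (α/100)·mass·U·1000 / V
IBU = (4.5/100)·68·0.297·1000 / 22.3

40.7543 IBU


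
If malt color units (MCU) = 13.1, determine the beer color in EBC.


SRM = 1.4922·MCU^0.6859;  EBC = SRM·1.97
SRM = 1.4922·13.1^0.6859 = 8.7129
EBC = 8.7129·1.97

17.1644 EBC


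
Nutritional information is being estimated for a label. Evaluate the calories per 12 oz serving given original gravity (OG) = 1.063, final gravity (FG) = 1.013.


ABW = (OG−FG)·131.25·0.79/FG;  °P = 259 − 259/SG (for OG→OE and FG→AE);  RE = 0.1808·OE + 0.8192·AE;  Cal = (6.9·ABW + 4·(RE−0.1))·FG·3.55
ABW = (1.063 − 1.013)·131.25·0.79/1.013 = 5.1178
OE = 259 − 259/1.063 = 15.3500 °P
AE = 259 − 259/1.013 = 3.3238 °P
RE = 0.1808·15.3500 + 0.8192·3.3238 = 5.4981 °P
Cal = (6.9·5.1178 + 4·(5.4981−0.1))·1.013·3.55

204.6411 kcal


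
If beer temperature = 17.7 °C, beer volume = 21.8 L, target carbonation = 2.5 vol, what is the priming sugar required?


residual = 14.695·(0.01821 + 0.09011·e^(−0.04·T));  sugar = (target − residual)·4.0·V
residual = 14.695·(0.01821 + 0.09011·e^(−0.04·17.7)) = 0.9199
sugar = (2.5 − 0.9199)·4.0·21.8

137.7831 g


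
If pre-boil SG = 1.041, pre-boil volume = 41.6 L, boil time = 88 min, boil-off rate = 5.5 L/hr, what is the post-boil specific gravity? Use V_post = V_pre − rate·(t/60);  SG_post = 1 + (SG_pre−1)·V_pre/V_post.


V_post = 41.6 − 5.5·(88/60) = 33.5333
SG_post = 1 + (1.041 − 1)·41.6/33.5333

1.0509


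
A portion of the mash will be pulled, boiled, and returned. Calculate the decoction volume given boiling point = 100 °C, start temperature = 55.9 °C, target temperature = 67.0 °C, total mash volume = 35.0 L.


V_dec = V_total·(T_target − T_start)/(T_boil − T_start)
V_dec = 35.0·(67.0 − 55.9)/(100 − 55.9)

8.8095 L


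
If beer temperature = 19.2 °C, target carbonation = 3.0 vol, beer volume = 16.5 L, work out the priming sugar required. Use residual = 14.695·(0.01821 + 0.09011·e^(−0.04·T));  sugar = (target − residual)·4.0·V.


residual = 14.695·(0.01821 + 0.09011·e^(−0.04·19.2)) = 0.8819
sugar = (3.0 − 0.8819)·4.0·16.5

139.7926 g


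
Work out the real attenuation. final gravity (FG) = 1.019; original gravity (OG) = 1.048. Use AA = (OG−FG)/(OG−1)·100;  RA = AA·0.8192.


AA = (1.048 − 1.019)/(1.048 − 1)·100 = 60.4167
RA = 60.4167·0.8192

49.4933 %


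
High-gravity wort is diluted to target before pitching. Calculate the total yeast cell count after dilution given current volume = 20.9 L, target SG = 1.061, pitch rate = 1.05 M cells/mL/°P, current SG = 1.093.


V_w = V·((SG_c−1)/(SG_t−1)−1);  °P = 259 − 259/SG_t;  cells = rate·(V+V_w)·°P
V_w = 20.9·((1.093−1)/(1.061−1)−1) = 10.9639
V_final = 20.9 + 10.9639 = 31.8639
°P = 259 − 259/1.061 = 14.8907
cells = 1.05·31.8639·14.8907

498.1991 billion cells


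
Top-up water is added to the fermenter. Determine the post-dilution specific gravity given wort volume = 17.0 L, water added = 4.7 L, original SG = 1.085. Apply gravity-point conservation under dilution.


SG_new = 1 + (SG_old − 1)·V_old/(V_old + V_water)
pts = (1.085 − 1)·1000·17.0/(17.0 + 4.7) = 66.5899
SG_new = 1 + 66.5899/1000

1.0666


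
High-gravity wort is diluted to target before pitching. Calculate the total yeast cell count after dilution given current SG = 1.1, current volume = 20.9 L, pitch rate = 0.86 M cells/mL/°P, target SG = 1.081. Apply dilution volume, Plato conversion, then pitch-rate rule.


V_w = V·((SG_c−1)/(SG_t−1)−1);  °P = 259 − 259/SG_t;  cells = rate·(V+V_w)·°P
V_w = 20.9·((1.1−1)/(1.081−1)−1) = 4.9025
V_final = 20.9 + 4.9025 = 25.8025
°P = 259 − 259/1.081 = 19.4070
cells = 0.86·25.8025·19.4070

430.6444 billion cells


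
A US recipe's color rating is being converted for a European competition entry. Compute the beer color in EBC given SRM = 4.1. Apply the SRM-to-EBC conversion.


EBC = SRM · 1.97
EBC = 4.1 · 1.97

8.0770 EBC


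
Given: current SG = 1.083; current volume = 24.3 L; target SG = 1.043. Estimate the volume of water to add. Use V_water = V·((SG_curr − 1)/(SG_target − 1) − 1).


V_water = 24.3·((1.083 − 1)/(1.043 − 1) − 1)

22.6047 L


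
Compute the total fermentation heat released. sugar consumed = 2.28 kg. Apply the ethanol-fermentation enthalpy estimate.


Q = m_sugar · 590 kJ/kg
Q = 2.28 · 590

1345.2000 kJ


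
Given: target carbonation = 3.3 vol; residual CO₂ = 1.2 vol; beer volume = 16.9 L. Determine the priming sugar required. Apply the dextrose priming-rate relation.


sugar = (target − residual)·4.0·V
sugar = (3.3 − 1.2)·4.0·16.9

141.9600 g


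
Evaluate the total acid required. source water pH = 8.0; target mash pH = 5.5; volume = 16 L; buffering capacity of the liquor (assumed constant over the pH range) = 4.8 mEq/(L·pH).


acid = buffering capacity · (pH_source − pH_target) · V
acid = 4.8 · (8.0 − 5.5) · 16

192.0000 mEq


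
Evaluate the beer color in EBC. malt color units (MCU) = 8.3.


SRM = 1.4922·MCU^0.6859;  EBC = SRM·1.97
SRM = 1.4922·8.3^0.6859 = 6.3712
EBC = 6.3712·1.97

12.5513 EBC


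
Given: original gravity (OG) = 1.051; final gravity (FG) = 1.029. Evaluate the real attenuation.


AA = (OG−FG)/(OG−1)·100;  RA = AA·0.8192
AA = (1.051 − 1.029)/(1.051 − 1)·100 = 43.1373
RA = 43.1373·0.8192

35.3380 %


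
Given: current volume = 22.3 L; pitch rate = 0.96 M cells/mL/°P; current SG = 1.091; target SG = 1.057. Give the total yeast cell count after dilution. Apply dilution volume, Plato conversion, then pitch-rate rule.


V_w = V·((SG_c−1)/(SG_t−1)−1);  °P = 259 − 259/SG_t;  cells = rate·(V+V_w)·°P
V_w = 22.3·((1.091−1)/(1.057−1)−1) = 13.3018
V_final = 22.3 + 13.3018 = 35.6018
°P = 259 − 259/1.057 = 13.9669
cells = 0.96·35.6018·13.9669

477.3559 billion cells


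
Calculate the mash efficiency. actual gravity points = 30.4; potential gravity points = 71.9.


efficiency = actual / potential × 100
efficiency = 30.4 / 71.9 × 100

42.2809 %


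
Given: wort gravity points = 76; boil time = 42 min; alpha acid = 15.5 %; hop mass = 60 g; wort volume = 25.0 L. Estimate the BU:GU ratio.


U = 1.65·0.000125^(GP/1000)·(1−e^(−0.04t))/4.15;  IBU = (α/100)·m·U·1000/V;  BU:GU = IBU/GP
U = 1.65·0.000125^(76/1000)·(1−e^(−0.04·42))/4.15 = 0.1634
IBU = (15.5/100)·60·0.1634·1000/25.0 = 60.7811
BU:GU = 60.7811/76

0.7998
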